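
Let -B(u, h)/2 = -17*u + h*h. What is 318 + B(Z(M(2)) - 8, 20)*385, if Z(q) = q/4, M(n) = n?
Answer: -405857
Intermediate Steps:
Z(q) = q/4 (Z(q) = q*(¼) = q/4)
B(u, h) = -2*h² + 34*u (B(u, h) = -2*(-17*u + h*h) = -2*(-17*u + h²) = -2*(h² - 17*u) = -2*h² + 34*u)
318 + B(Z(M(2)) - 8, 20)*385 = 318 + (-2*20² + 34*((¼)*2 - 8))*385 = 318 + (-2*400 + 34*(½ - 8))*385 = 318 + (-800 + 34*(-15/2))*385 = 318 + (-800 - 255)*385 = 318 - 1055*385 = 318 - 406175 = -405857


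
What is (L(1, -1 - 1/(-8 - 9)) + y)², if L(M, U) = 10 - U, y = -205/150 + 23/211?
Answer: 1085853613849/11579912100 ≈ 93.771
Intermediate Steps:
y = -7961/6330 (y = -205*1/150 + 23*(1/211) = -41/30 + 23/211 = -7961/6330 ≈ -1.2577)
(L(1, -1 - 1/(-8 - 9)) + y)² = ((10 - (-1 - 1/(-8 - 9))) - 7961/6330)² = ((10 - (-1 - 1/(-17))) - 7961/6330)² = ((10 - (-1 - 1*(-1/17))) - 7961/6330)² = ((10 - (-1 + 1/17)) - 7961/6330)² = ((10 - 1*(-16/17)) - 7961/6330)² = ((10 + 16/17) - 7961/6330)² = (186/17 - 7961/6330)² = (1042043/107610)² = 1085853613849/11579912100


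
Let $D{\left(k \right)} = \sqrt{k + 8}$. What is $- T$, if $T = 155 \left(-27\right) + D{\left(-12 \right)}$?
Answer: $4185 - 2 i \approx 4185.0 - 2.0 i$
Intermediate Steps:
$D{\left(k \right)} = \sqrt{8 + k}$
$T = -4185 + 2 i$ ($T = 155 \left(-27\right) + \sqrt{8 - 12} = -4185 + \sqrt{-4} = -4185 + 2 i \approx -4185.0 + 2.0 i$)
$- T = - (-4185 + 2 i) = 4185 - 2 i$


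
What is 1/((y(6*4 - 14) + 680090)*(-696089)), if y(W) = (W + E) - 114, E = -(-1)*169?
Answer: -1/473448413795 ≈ -2.1122e-12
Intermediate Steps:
E = 169 (E = -1*(-169) = 169)
y(W) = 55 + W (y(W) = (W + 169) - 114 = (169 + W) - 114 = 55 + W)
1/((y(6*4 - 14) + 680090)*(-696089)) = 1/(((55 + (6*4 - 14)) + 680090)*(-696089)) = -1/696089/((55 + (24 - 14)) + 680090) = -1/696089/((55 + 10) + 680090) = -1/696089/(65 + 680090) = -1/696089/680155 = (1/680155)*(-1/696089) = -1/473448413795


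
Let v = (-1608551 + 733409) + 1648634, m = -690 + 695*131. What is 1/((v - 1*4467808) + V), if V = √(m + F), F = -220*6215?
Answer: -3694316/13647971984801 - I*√1276945/13647971984801 ≈ -2.7069e-7 - 8.2798e-11*I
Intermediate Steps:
m = 90355 (m = -690 + 91045 = 90355)
v = 773492 (v = -875142 + 1648634 = 773492)
F = -1367300
V = I*√1276945 (V = √(90355 - 1367300) = √(-1276945) = I*√1276945 ≈ 1130.0*I)
1/((v - 1*4467808) + V) = 1/((773492 - 1*4467808) + I*√1276945) = 1/((773492 - 4467808) + I*√1276945) = 1/(-3694316 + I*√1276945)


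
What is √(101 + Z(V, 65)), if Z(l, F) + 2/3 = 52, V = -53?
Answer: √1371/3 ≈ 12.342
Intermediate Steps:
Z(l, F) = 154/3 (Z(l, F) = -⅔ + 52 = 154/3)
√(101 + Z(V, 65)) = √(101 + 154/3) = √(457/3) = √1371/3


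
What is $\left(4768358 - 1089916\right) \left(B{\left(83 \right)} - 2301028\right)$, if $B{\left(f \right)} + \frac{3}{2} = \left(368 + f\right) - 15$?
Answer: $-8462599755327$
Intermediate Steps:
$B{\left(f \right)} = \frac{703}{2} + f$ ($B{\left(f \right)} = - \frac{3}{2} + \left(\left(368 + f\right) - 15\right) = - \frac{3}{2} + \left(353 + f\right) = \frac{703}{2} + f$)
$\left(4768358 - 1089916\right) \left(B{\left(83 \right)} - 2301028\right) = \left(4768358 - 1089916\right) \left(\left(\frac{703}{2} + 83\right) - 2301028\right) = 3678442 \left(\frac{869}{2} - 2301028\right) = 3678442 \left(- \frac{4601187}{2}\right) = -8462599755327$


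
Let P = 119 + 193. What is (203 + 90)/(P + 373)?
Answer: 293/685 ≈ 0.42774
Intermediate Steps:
P = 312
(203 + 90)/(P + 373) = (203 + 90)/(312 + 373) = 293/685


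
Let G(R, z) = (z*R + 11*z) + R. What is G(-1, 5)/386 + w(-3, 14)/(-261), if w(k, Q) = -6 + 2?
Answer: 14333/100746 ≈ 0.14227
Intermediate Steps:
w(k, Q) = -4
G(R, z) = R + 11*z + R*z (G(R, z) = (R*z + 11*z) + R = (11*z + R*z) + R = R + 11*z + R*z)
G(-1, 5)/386 + w(-3, 14)/(-261) = (-1 + 11*5 - 1*5)/386 - 4/(-261) = (-1 + 55 - 5)*(1/386) - 4*(-1/261) = 49*(1/386) + 4/261 = 49/386 + 4/261 = 14333/100746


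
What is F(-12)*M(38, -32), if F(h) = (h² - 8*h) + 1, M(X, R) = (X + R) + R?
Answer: -6266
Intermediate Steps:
M(X, R) = X + 2*R (M(X, R) = (R + X) + R = X + 2*R)
F(h) = 1 + h² - 8*h
F(-12)*M(38, -32) = (1 + (-12)² - 8*(-12))*(38 + 2*(-32)) = (1 + 144 + 96)*(38 - 64) = 241*(-26) = -6266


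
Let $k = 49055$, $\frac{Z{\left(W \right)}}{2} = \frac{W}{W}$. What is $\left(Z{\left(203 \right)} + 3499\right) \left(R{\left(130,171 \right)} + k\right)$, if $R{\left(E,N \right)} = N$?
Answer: $172340226$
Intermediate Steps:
$Z{\left(W \right)} = 2$ ($Z{\left(W \right)} = 2 \frac{W}{W} = 2 \cdot 1 = 2$)
$\left(Z{\left(203 \right)} + 3499\right) \left(R{\left(130,171 \right)} + k\right) = \left(2 + 3499\right) \left(171 + 49055\right) = 3501 \cdot 49226 = 172340226$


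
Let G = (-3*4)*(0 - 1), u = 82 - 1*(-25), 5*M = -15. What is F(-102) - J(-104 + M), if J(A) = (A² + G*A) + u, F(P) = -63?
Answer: -10335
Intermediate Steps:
M = -3 (M = (⅕)*(-15) = -3)
u = 107 (u = 82 + 25 = 107)
G = 12 (G = -12*(-1) = 12)
J(A) = 107 + A² + 12*A (J(A) = (A² + 12*A) + 107 = 107 + A² + 12*A)
F(-102) - J(-104 + M) = -63 - (107 + (-104 - 3)² + 12*(-104 - 3)) = -63 - (107 + (-107)² + 12*(-107)) = -63 - (107 + 11449 - 1284) = -63 - 1*10272 = -63 - 10272 = -10335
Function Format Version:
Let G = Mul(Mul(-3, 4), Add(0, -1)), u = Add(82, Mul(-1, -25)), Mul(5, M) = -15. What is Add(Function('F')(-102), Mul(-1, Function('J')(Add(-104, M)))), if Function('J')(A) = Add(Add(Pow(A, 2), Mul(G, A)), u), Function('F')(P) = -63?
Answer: -10335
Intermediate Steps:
M = -3 (M = Mul(Rational(1, 5), -15) = -3)
u = 107 (u = Add(82, 25) = 107)
G = 12 (G = Mul(-12, -1) = 12)
Function('J')(A) = Add(107, Pow(A, 2), Mul(12, A)) (Function('J')(A) = Add(Add(Pow(A, 2), Mul(12, A)), 107) = Add(107, Pow(A, 2), Mul(12, A)))
Add(Function('F')(-102), Mul(-1, Function('J')(Add(-104, M)))) = Add(-63, Mul(-1, Add(107, Pow(Add(-104, -3), 2), Mul(12, Add(-104, -3))))) = Add(-63, Mul(-1, Add(107, Pow(-107, 2), Mul(12, -107)))) = Add(-63, Mul(-1, Add(107, 11449, -1284))) = Add(-63, Mul(-1, 10272)) = Add(-63, -10272) = -10335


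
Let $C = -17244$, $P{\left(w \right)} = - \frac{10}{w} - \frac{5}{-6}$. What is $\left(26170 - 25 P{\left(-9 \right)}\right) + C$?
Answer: $\frac{159793}{18} \approx 8877.4$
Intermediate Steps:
$P{\left(w \right)} = \frac{5}{6} - \frac{10}{w}$ ($P{\left(w \right)} = - \frac{10}{w} - - \frac{5}{6} = - \frac{10}{w} + \frac{5}{6} = \frac{5}{6} - \frac{10}{w}$)
$\left(26170 - 25 P{\left(-9 \right)}\right) + C = \left(26170 - 25 \left(\frac{5}{6} - \frac{10}{-9}\right)\right) - 17244 = \left(26170 - 25 \left(\frac{5}{6} - - \frac{10}{9}\right)\right) - 17244 = \left(26170 - 25 \left(\frac{5}{6} + \frac{10}{9}\right)\right) - 17244 = \left(26170 - \frac{875}{18}\right) - 17244 = \frac{470185}{18} - 17244 = \frac{159793}{18}$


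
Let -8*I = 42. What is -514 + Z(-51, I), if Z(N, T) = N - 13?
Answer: -578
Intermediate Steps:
I = -21/4 (I = -1/8*42 = -21/4 ≈ -5.2500)
Z(N, T) = -13 + N
-514 + Z(-51, I) = -514 + (-13 - 51) = -514 - 64 = -578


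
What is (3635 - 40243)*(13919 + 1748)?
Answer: -573537536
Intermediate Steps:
(3635 - 40243)*(13919 + 1748) = -36608*15667 = -573537536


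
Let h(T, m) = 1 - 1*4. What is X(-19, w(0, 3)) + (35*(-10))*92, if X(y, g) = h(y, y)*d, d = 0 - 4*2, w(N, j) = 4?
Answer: -32176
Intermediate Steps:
d = -8 (d = 0 - 8 = -8)
h(T, m) = -3 (h(T, m) = 1 - 4 = -3)
X(y, g) = 24 (X(y, g) = -3*(-8) = 24)
X(-19, w(0, 3)) + (35*(-10))*92 = 24 + (35*(-10))*92 = 24 - 350*92 = 24 - 32200 = -32176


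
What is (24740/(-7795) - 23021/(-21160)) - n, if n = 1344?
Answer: -44405273301/32988440 ≈ -1346.1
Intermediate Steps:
(24740/(-7795) - 23021/(-21160)) - n = (24740/(-7795) - 23021/(-21160)) - 1*1344 = (24740*(-1/7795) - 23021*(-1/21160)) - 1344 = (-4948/1559 + 23021/21160) - 1344 = -68809941/32988440 - 1344 = -44405273301/32988440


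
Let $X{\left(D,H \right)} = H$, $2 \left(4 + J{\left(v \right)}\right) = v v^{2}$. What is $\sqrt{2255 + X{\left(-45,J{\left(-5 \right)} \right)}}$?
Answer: $\frac{\sqrt{8754}}{2} \approx 46.781$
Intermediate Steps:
$J{\left(v \right)} = -4 + \frac{v^{3}}{2}$ ($J{\left(v \right)} = -4 + \frac{v v^{2}}{2} = -4 + \frac{v^{3}}{2}$)
$\sqrt{2255 + X{\left(-45,J{\left(-5 \right)} \right)}} = \sqrt{2255 + \left(-4 + \frac{\left(-5\right)^{3}}{2}\right)} = \sqrt{2255 + \left(-4 + \frac{1}{2} \left(-125\right)\right)} = \sqrt{2255 - \frac{133}{2}} = \sqrt{\frac{4377}{2}} = \frac{\sqrt{8754}}{2}$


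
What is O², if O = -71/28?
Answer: 5041/784 ≈ 6.4298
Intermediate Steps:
O = -71/28 (O = -71*1/28 = -71/28 ≈ -2.5357)
O² = (-71/28)² = 5041/784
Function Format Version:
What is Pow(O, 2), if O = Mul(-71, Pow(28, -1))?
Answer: Rational(5041, 784) ≈ 6.4298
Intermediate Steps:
O = Rational(-71, 28) (O = Mul(-71, Rational(1, 28)) = Rational(-71, 28) ≈ -2.5357)
Pow(O, 2) = Pow(Rational(-71, 28), 2) = Rational(5041, 784)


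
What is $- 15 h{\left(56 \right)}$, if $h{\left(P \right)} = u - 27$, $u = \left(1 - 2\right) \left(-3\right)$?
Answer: $360$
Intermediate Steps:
$u = 3$ ($u = \left(-1\right) \left(-3\right) = 3$)
$h{\left(P \right)} = -24$ ($h{\left(P \right)} = 3 - 27 = -24$)
$- 15 h{\left(56 \right)} = \left(-15\right) \left(-24\right) = 360$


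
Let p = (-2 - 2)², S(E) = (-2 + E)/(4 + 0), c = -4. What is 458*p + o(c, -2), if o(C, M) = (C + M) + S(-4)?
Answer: 14641/2 ≈ 7320.5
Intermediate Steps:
S(E) = -½ + E/4 (S(E) = (-2 + E)/4 = (-2 + E)*(¼) = -½ + E/4)
o(C, M) = -3/2 + C + M (o(C, M) = (C + M) + (-½ + (¼)*(-4)) = (C + M) + (-½ - 1) = (C + M) - 3/2 = -3/2 + C + M)
p = 16 (p = (-4)² = 16)
458*p + o(c, -2) = 458*16 + (-3/2 - 4 - 2) = 7328 - 15/2 = 14641/2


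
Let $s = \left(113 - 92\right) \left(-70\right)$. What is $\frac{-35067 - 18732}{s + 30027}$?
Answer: $- \frac{17933}{9519} \approx -1.8839$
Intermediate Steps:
$s = -1470$ ($s = 21 \left(-70\right) = -1470$)
$\frac{-35067 - 18732}{s + 30027} = \frac{-35067 - 18732}{-1470 + 30027} = - \frac{53799}{28557} = \left(-53799\right) \frac{1}{28557} = - \frac{17933}{9519}$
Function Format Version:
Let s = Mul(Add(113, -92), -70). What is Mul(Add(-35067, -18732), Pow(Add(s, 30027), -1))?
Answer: Rational(-17933, 9519) ≈ -1.8839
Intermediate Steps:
s = -1470 (s = Mul(21, -70) = -1470)
Mul(Add(-35067, -18732), Pow(Add(s, 30027), -1)) = Mul(Add(-35067, -18732), Pow(Add(-1470, 30027), -1)) = Mul(-53799, Pow(28557, -1)) = Mul(-53799, Rational(1, 28557)) = Rational(-17933, 9519)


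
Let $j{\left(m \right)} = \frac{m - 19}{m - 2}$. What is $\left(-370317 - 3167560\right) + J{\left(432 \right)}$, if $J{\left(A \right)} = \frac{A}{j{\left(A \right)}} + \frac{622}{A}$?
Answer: $- \frac{315566678813}{89208} \approx -3.5374 \cdot 10^{6}$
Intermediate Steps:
$j{\left(m \right)} = \frac{-19 + m}{-2 + m}$
$J{\left(A \right)} = \frac{622}{A} + \frac{A \left(-2 + A\right)}{-19 + A}$ ($J{\left(A \right)} = \frac{A}{\frac{1}{-2 + A} \left(-19 + A\right)} + \frac{622}{A} = A \frac{-2 + A}{-19 + A} + \frac{622}{A} = \frac{A \left(-2 + A\right)}{-19 + A} + \frac{622}{A} = \frac{622}{A} + \frac{A \left(-2 + A\right)}{-19 + A}$)
$\left(-370317 - 3167560\right) + J{\left(432 \right)} = \left(-370317 - 3167560\right) + \frac{-11818 + 622 \cdot 432 + 432^{2} \left(-2 + 432\right)}{432 \left(-19 + 432\right)} = -3537877 + \frac{-11818 + 268704 + 186624 \cdot 430}{432 \cdot 413} = -3537877 + \frac{1}{432} \cdot \frac{1}{413} \left(-11818 + 268704 + 80248320\right) = -3537877 + \frac{1}{432} \cdot \frac{1}{413} \cdot 80505206 = -3537877 + \frac{40252603}{89208} = - \frac{315566678813}{89208}$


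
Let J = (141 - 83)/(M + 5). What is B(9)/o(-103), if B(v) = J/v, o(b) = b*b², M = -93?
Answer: 29/432719892 ≈ 6.7018e-8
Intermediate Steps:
J = -29/44 (J = (141 - 83)/(-93 + 5) = 58/(-88) = 58*(-1/88) = -29/44 ≈ -0.65909)
o(b) = b³
B(v) = -29/(44*v)
B(9)/o(-103) = (-29/44/9)/((-103)³) = -29/44*⅑/(-1092727) = -29/396*(-1/1092727) = 29/432719892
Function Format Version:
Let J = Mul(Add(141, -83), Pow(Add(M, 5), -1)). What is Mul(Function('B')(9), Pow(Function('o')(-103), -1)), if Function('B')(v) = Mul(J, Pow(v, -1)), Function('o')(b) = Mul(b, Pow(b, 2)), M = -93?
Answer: Rational(29, 432719892) ≈ 6.7018e-8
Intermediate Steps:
J = Rational(-29, 44) (J = Mul(Add(141, -83), Pow(Add(-93, 5), -1)) = Mul(58, Pow(-88, -1)) = Mul(58, Rational(-1, 88)) = Rational(-29, 44) ≈ -0.65909)
Function('o')(b) = Pow(b, 3)
Function('B')(v) = Mul(Rational(-29, 44), Pow(v, -1))
Mul(Function('B')(9), Pow(Function('o')(-103), -1)) = Mul(Mul(Rational(-29, 44), Pow(9, -1)), Pow(Pow(-103, 3), -1)) = Mul(Mul(Rational(-29, 44), Rational(1, 9)), Pow(-1092727, -1)) = Mul(Rational(-29, 396), Rational(-1, 1092727)) = Rational(29, 432719892)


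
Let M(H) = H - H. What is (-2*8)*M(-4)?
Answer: 0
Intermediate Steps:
M(H) = 0
(-2*8)*M(-4) = -2*8*0 = -16*0 = 0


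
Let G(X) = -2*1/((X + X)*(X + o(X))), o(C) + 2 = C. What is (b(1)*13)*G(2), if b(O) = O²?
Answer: -13/4 ≈ -3.2500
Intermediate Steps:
o(C) = -2 + C
G(X) = -1/(X*(-2 + 2*X)) (G(X) = -2*1/((X + X)*(X + (-2 + X))) = -2*1/(2*X*(-2 + 2*X)) = -1/(X*(-2 + 2*X)))
(b(1)*13)*G(2) = (1²*13)*(-½/(2*(-1 + 2))) = (1*13)*(-½*½/1) = 13*(-½*½*1) = 13*(-¼) = -13/4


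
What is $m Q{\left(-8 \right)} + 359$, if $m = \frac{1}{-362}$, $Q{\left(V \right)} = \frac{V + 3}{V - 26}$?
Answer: $\frac{4418567}{12308} \approx 359.0$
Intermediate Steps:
$Q{\left(V \right)} = \frac{3 + V}{-26 + V}$
$m = - \frac{1}{362} \approx -0.0027624$
$m Q{\left(-8 \right)} + 359 = - \frac{\frac{1}{-26 - 8} \left(3 - 8\right)}{362} + 359 = - \frac{\frac{1}{-34} \left(-5\right)}{362} + 359 = - \frac{\left(- \frac{1}{34}\right) \left(-5\right)}{362} + 359 = \left(- \frac{1}{362}\right) \frac{5}{34} + 359 = - \frac{5}{12308} + 359 = \frac{4418567}{12308}$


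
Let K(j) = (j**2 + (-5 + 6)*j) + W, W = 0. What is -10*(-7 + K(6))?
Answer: -350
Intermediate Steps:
K(j) = j + j**2 (K(j) = (j**2 + (-5 + 6)*j) + 0 = (j**2 + 1*j) + 0 = (j**2 + j) + 0 = (j + j**2) + 0 = j + j**2)
-10*(-7 + K(6)) = -10*(-7 + 6*(1 + 6)) = -10*(-7 + 6*7) = -10*(-7 + 42) = -10*35 = -350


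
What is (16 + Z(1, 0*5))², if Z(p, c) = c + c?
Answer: 256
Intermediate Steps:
Z(p, c) = 2*c
(16 + Z(1, 0*5))² = (16 + 2*(0*5))² = (16 + 2*0)² = (16 + 0)² = 16² = 256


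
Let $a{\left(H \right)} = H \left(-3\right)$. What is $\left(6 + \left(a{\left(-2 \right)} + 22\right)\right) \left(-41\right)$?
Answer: $-1394$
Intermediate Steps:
$a{\left(H \right)} = - 3 H$
$\left(6 + \left(a{\left(-2 \right)} + 22\right)\right) \left(-41\right) = \left(6 + \left(\left(-3\right) \left(-2\right) + 22\right)\right) \left(-41\right) = \left(6 + \left(6 + 22\right)\right) \left(-41\right) = \left(6 + 28\right) \left(-41\right) = 34 \left(-41\right) = -1394$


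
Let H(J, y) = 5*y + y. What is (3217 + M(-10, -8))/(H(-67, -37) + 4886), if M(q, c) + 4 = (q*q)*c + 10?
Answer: 2423/4664 ≈ 0.51951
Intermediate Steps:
H(J, y) = 6*y
M(q, c) = 6 + c*q² (M(q, c) = -4 + ((q*q)*c + 10) = -4 + (q²*c + 10) = -4 + (c*q² + 10) = -4 + (10 + c*q²) = 6 + c*q²)
(3217 + M(-10, -8))/(H(-67, -37) + 4886) = (3217 + (6 - 8*(-10)²))/(6*(-37) + 4886) = (3217 + (6 - 8*100))/(-222 + 4886) = (3217 + (6 - 800))/4664 = (3217 - 794)*(1/4664) = 2423*(1/4664) = 2423/4664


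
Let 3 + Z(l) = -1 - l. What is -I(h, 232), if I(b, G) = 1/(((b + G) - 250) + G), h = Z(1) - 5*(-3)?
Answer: -1/224 ≈ -0.0044643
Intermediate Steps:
Z(l) = -4 - l (Z(l) = -3 + (-1 - l) = -4 - l)
h = 10 (h = (-4 - 1*1) - 5*(-3) = (-4 - 1) + 15 = -5 + 15 = 10)
I(b, G) = 1/(-250 + b + 2*G) (I(b, G) = 1/(((G + b) - 250) + G) = 1/((-250 + G + b) + G) = 1/(-250 + b + 2*G))
-I(h, 232) = -1/(-250 + 10 + 2*232) = -1/(-250 + 10 + 464) = -1/224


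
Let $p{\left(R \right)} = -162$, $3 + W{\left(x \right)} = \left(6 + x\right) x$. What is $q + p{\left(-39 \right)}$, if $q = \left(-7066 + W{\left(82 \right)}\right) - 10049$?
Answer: $-10064$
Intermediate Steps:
$W{\left(x \right)} = -3 + x \left(6 + x\right)$ ($W{\left(x \right)} = -3 + \left(6 + x\right) x = -3 + x \left(6 + x\right)$)
$q = -9902$ ($q = \left(-7066 + \left(-3 + 82^{2} + 6 \cdot 82\right)\right) - 10049 = \left(-7066 + \left(-3 + 6724 + 492\right)\right) - 10049 = \left(-7066 + 7213\right) - 10049 = 147 - 10049 = -9902$)
$q + p{\left(-39 \right)} = -9902 - 162 = -10064$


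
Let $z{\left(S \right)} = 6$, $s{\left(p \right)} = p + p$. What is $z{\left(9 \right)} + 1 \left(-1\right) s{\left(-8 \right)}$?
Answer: $22$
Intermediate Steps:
$s{\left(p \right)} = 2 p$
$z{\left(9 \right)} + 1 \left(-1\right) s{\left(-8 \right)} = 6 + 1 \left(-1\right) 2 \left(-8\right) = 6 - -16 = 6 + 16 = 22$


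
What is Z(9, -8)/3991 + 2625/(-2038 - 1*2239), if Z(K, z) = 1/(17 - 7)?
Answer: -1151203/1875770 ≈ -0.61372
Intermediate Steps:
Z(K, z) = ⅒ (Z(K, z) = 1/10 = ⅒)
Z(9, -8)/3991 + 2625/(-2038 - 1*2239) = (⅒)/3991 + 2625/(-2038 - 1*2239) = (⅒)*(1/3991) + 2625/(-2038 - 2239) = 1/39910 + 2625/(-4277) = 1/39910 + 2625*(-1/4277) = 1/39910 - 375/611 = -1151203/1875770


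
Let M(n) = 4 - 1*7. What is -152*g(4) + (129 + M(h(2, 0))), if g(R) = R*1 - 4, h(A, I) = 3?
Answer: 126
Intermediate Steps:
g(R) = -4 + R (g(R) = R - 4 = -4 + R)
M(n) = -3 (M(n) = 4 - 7 = -3)
-152*g(4) + (129 + M(h(2, 0))) = -152*(-4 + 4) + (129 - 3) = -152*0 + 126 = 0 + 126 = 126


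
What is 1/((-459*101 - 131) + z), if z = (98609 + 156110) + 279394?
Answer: 1/487623 ≈ 2.0508e-6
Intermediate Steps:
z = 534113 (z = 254719 + 279394 = 534113)
1/((-459*101 - 131) + z) = 1/((-459*101 - 131) + 534113) = 1/((-46359 - 131) + 534113) = 1/(-46490 + 534113) = 1/487623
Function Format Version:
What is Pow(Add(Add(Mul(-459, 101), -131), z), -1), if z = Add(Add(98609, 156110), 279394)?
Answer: Rational(1, 487623) ≈ 2.0508e-6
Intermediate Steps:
z = 534113 (z = Add(254719, 279394) = 534113)
Pow(Add(Add(Mul(-459, 101), -131), z), -1) = Pow(Add(Add(Mul(-459, 101), -131), 534113), -1) = Pow(Add(Add(-46359, -131), 534113), -1) = Pow(Add(-46490, 534113), -1) = Pow(487623, -1) = Rational(1, 487623)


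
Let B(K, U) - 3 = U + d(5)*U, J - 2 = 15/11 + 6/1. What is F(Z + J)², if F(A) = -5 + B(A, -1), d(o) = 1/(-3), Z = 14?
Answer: 64/9 ≈ 7.1111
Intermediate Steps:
d(o) = -⅓
J = 103/11 (J = 2 + (15/11 + 6/1) = 2 + (15*(1/11) + 6*1) = 2 + (15/11 + 6) = 2 + 81/11 = 103/11 ≈ 9.3636)
B(K, U) = 3 + 2*U/3 (B(K, U) = 3 + (U - U/3) = 3 + 2*U/3)
F(A) = -8/3 (F(A) = -5 + (3 + (⅔)*(-1)) = -5 + (3 - ⅔) = -5 + 7/3 = -8/3)
F(Z + J)² = (-8/3)² = 64/9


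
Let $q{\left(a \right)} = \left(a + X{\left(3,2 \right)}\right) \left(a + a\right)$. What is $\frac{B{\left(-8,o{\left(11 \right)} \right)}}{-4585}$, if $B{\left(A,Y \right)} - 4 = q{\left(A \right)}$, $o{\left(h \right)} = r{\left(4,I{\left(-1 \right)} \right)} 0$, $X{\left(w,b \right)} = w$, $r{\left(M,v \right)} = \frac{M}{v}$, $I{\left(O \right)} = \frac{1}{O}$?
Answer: $- \frac{12}{655} \approx -0.018321$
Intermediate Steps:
$o{\left(h \right)} = 0$ ($o{\left(h \right)} = \frac{4}{\frac{1}{-1}} \cdot 0 = \frac{4}{-1} \cdot 0 = 4 \left(-1\right) 0 = \left(-4\right) 0 = 0$)
$q{\left(a \right)} = 2 a \left(3 + a\right)$ ($q{\left(a \right)} = \left(a + 3\right) \left(a + a\right) = \left(3 + a\right) 2 a = 2 a \left(3 + a\right)$)
$B{\left(A,Y \right)} = 4 + 2 A \left(3 + A\right)$
$\frac{B{\left(-8,o{\left(11 \right)} \right)}}{-4585} = \frac{4 + 2 \left(-8\right) \left(3 - 8\right)}{-4585} = \left(4 + 2 \left(-8\right) \left(-5\right)\right) \left(- \frac{1}{4585}\right) = \left(4 + 80\right) \left(- \frac{1}{4585}\right) = 84 \left(- \frac{1}{4585}\right) = - \frac{12}{655}$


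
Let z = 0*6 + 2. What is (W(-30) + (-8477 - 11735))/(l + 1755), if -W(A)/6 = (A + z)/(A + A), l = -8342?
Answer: 101074/32935 ≈ 3.0689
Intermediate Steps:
z = 2 (z = 0 + 2 = 2)
W(A) = -3*(2 + A)/A (W(A) = -6*(A + 2)/(A + A) = -6*(2 + A)/(2*A) = -6*(2 + A)*1/(2*A) = -3*(2 + A)/A)
(W(-30) + (-8477 - 11735))/(l + 1755) = ((-3 - 6/(-30)) + (-8477 - 11735))/(-8342 + 1755) = ((-3 - 6*(-1/30)) - 20212)/(-6587) = ((-3 + ⅕) - 20212)*(-1/6587) = (-14/5 - 20212)*(-1/6587) = -101074/5*(-1/6587) = 101074/32935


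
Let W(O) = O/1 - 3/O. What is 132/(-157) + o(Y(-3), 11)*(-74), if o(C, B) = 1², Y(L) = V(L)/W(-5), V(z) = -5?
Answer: -11750/157 ≈ -74.841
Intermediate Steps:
W(O) = O - 3/O (W(O) = O*1 - 3/O = O - 3/O)
Y(L) = 25/22 (Y(L) = -5/(-5 - 3/(-5)) = -5/(-5 - 3*(-⅕)) = -5/(-5 + ⅗) = -5/(-22/5) = -5*(-5/22) = 25/22)
o(C, B) = 1
132/(-157) + o(Y(-3), 11)*(-74) = 132/(-157) + 1*(-74) = 132*(-1/157) - 74 = -132/157 - 74 = -11750/157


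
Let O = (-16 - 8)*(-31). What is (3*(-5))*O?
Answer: -11160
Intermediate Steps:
O = 744 (O = -24*(-31) = 744)
(3*(-5))*O = (3*(-5))*744 = -15*744 = -11160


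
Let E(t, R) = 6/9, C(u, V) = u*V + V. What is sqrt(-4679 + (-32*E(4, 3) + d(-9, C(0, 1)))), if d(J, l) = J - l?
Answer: I*sqrt(42393)/3 ≈ 68.632*I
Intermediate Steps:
C(u, V) = V + V*u (C(u, V) = V*u + V = V + V*u)
E(t, R) = 2/3 (E(t, R) = 6*(1/9) = 2/3)
sqrt(-4679 + (-32*E(4, 3) + d(-9, C(0, 1)))) = sqrt(-4679 + (-32*2/3 + (-9 - (1 + 0)))) = sqrt(-4679 + (-64/3 + (-9 - 1))) = sqrt(-4679 + (-64/3 - 10)) = sqrt(-4679 - 94/3) = sqrt(-14131/3) = I*sqrt(42393)/3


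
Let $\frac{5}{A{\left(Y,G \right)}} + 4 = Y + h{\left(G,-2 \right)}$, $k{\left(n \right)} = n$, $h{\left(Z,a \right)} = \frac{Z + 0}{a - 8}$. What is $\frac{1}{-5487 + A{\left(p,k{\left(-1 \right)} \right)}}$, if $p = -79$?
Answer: $- \frac{829}{4548773} \approx -0.00018225$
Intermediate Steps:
$h{\left(Z,a \right)} = \frac{Z}{-8 + a}$
$A{\left(Y,G \right)} = \frac{5}{-4 + Y - \frac{G}{10}}$ ($A{\left(Y,G \right)} = \frac{5}{-4 + \left(Y + \frac{G}{-8 - 2}\right)} = \frac{5}{-4 + \left(Y + \frac{G}{-10}\right)} = \frac{5}{-4 + \left(Y + G \left(- \frac{1}{10}\right)\right)} = \frac{5}{-4 - \left(- Y + \frac{G}{10}\right)} = \frac{5}{-4 + Y - \frac{G}{10}}$)
$\frac{1}{-5487 + A{\left(p,k{\left(-1 \right)} \right)}} = \frac{1}{-5487 - \frac{50}{40 - 1 - -790}} = \frac{1}{-5487 - \frac{50}{40 - 1 + 790}} = \frac{1}{-5487 - \frac{50}{829}} = \frac{1}{- \frac{4548773}{829}} = - \frac{829}{4548773}$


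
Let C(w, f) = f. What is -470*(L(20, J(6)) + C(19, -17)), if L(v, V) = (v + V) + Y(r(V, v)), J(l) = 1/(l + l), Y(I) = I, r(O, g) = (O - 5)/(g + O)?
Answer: -1929115/1446 ≈ -1334.1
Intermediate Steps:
r(O, g) = (-5 + O)/(O + g)
J(l) = 1/(2*l)
L(v, V) = V + v + (-5 + V)/(V + v) (L(v, V) = (v + V) + (-5 + V)/(V + v) = (V + v) + (-5 + V)/(V + v) = V + v + (-5 + V)/(V + v))
-470*(L(20, J(6)) + C(19, -17)) = -470*((-5 + (1/2)/6 + ((1/2)/6 + 20)**2)/((1/2)/6 + 20) - 17) = -470*((-5 + (1/2)*(1/6) + ((1/2)*(1/6) + 20)**2)/((1/2)*(1/6) + 20) - 17) = -470*((-5 + 1/12 + (1/12 + 20)**2)/(1/12 + 20) - 17) = -470*((-5 + 1/12 + (241/12)**2)/(241/12) - 17) = -470*(12*(-5 + 1/12 + 58081/144)/241 - 17) = -470*((12/241)*(57373/144) - 17) = -470*(57373/2892 - 17) = -470*8209/2892 = -1929115/1446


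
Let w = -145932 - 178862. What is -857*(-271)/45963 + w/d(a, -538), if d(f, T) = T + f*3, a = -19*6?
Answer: 7566441991/20223720 ≈ 374.14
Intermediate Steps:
a = -114
d(f, T) = T + 3*f
w = -324794
-857*(-271)/45963 + w/d(a, -538) = -857*(-271)/45963 - 324794/(-538 + 3*(-114)) = 232247*(1/45963) - 324794/(-538 - 342) = 232247/45963 - 324794/(-880) = 232247/45963 - 324794*(-1/880) = 232247/45963 + 162397/440 = 7566441991/20223720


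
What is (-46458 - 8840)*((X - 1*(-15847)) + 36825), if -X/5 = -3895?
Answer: -3989584806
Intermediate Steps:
X = 19475 (X = -5*(-3895) = 19475)
(-46458 - 8840)*((X - 1*(-15847)) + 36825) = (-46458 - 8840)*((19475 - 1*(-15847)) + 36825) = -55298*((19475 + 15847) + 36825) = -55298*(35322 + 36825) = -55298*72147 = -3989584806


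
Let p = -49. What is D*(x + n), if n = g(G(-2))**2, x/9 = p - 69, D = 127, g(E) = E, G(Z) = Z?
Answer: -134366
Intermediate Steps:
x = -1062 (x = 9*(-49 - 69) = 9*(-118) = -1062)
n = 4 (n = (-2)**2 = 4)
D*(x + n) = 127*(-1062 + 4) = 127*(-1058) = -134366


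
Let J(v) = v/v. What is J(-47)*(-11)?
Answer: -11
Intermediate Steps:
J(v) = 1
J(-47)*(-11) = 1*(-11) = -11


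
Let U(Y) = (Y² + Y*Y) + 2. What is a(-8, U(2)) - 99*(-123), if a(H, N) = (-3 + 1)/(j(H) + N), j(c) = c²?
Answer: 450548/37 ≈ 12177.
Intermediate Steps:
U(Y) = 2 + 2*Y² (U(Y) = (Y² + Y²) + 2 = 2*Y² + 2 = 2 + 2*Y²)
a(H, N) = -2/(N + H²) (a(H, N) = (-3 + 1)/(H² + N) = -2/(N + H²))
a(-8, U(2)) - 99*(-123) = -2/((2 + 2*2²) + (-8)²) - 99*(-123) = -2/((2 + 2*4) + 64) + 12177 = -2/((2 + 8) + 64) + 12177 = -2/(10 + 64) + 12177 = -2/74 + 12177 = -2*1/74 + 12177 = -1/37 + 12177 = 450548/37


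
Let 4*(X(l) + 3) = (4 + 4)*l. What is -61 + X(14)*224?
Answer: 5539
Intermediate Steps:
X(l) = -3 + 2*l (X(l) = -3 + ((4 + 4)*l)/4 = -3 + (8*l)/4 = -3 + 2*l)
-61 + X(14)*224 = -61 + (-3 + 2*14)*224 = -61 + (-3 + 28)*224 = -61 + 25*224 = -61 + 5600 = 5539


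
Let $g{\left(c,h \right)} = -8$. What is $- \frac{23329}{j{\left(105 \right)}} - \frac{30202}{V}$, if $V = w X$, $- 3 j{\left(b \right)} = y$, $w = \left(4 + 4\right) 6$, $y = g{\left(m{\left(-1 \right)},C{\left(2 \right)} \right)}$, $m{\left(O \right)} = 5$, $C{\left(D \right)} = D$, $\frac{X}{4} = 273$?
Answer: $- \frac{229292513}{26208} \approx -8749.0$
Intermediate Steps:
$X = 1092$ ($X = 4 \cdot 273 = 1092$)
$y = -8$
$w = 48$ ($w = 8 \cdot 6 = 48$)
$j{\left(b \right)} = \frac{8}{3}$ ($j{\left(b \right)} = \left(- \frac{1}{3}\right) \left(-8\right) = \frac{8}{3}$)
$V = 52416$ ($V = 48 \cdot 1092 = 52416$)
$- \frac{23329}{j{\left(105 \right)}} - \frac{30202}{V} = - \frac{23329}{\frac{8}{3}} - \frac{30202}{52416} = \left(-23329\right) \frac{3}{8} - \frac{15101}{26208} = - \frac{69987}{8} - \frac{15101}{26208} = - \frac{229292513}{26208}$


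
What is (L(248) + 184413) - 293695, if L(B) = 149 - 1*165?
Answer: -109298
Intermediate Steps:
L(B) = -16 (L(B) = 149 - 165 = -16)
(L(248) + 184413) - 293695 = (-16 + 184413) - 293695 = 184397 - 293695 = -109298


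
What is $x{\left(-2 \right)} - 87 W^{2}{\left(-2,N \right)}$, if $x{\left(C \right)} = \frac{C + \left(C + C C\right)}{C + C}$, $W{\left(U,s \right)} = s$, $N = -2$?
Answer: $-348$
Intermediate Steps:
$x{\left(C \right)} = \frac{C^{2} + 2 C}{2 C}$ ($x{\left(C \right)} = \frac{C + \left(C + C^{2}\right)}{2 C} = \left(C^{2} + 2 C\right) \frac{1}{2 C} = \frac{C^{2} + 2 C}{2 C}$)
$x{\left(-2 \right)} - 87 W^{2}{\left(-2,N \right)} = \left(1 + \frac{1}{2} \left(-2\right)\right) - 87 \left(-2\right)^{2} = \left(1 - 1\right) - 348 = 0 - 348 = -348$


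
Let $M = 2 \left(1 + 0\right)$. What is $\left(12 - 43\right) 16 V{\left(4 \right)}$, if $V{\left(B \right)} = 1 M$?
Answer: $-992$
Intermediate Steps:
$M = 2$ ($M = 2 \cdot 1 = 2$)
$V{\left(B \right)} = 2$ ($V{\left(B \right)} = 1 \cdot 2 = 2$)
$\left(12 - 43\right) 16 V{\left(4 \right)} = \left(12 - 43\right) 16 \cdot 2 = \left(-31\right) 16 \cdot 2 = \left(-496\right) 2 = -992$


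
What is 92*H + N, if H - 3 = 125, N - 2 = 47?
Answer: 11825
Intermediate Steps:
N = 49 (N = 2 + 47 = 49)
H = 128 (H = 3 + 125 = 128)
92*H + N = 92*128 + 49 = 11776 + 49 = 11825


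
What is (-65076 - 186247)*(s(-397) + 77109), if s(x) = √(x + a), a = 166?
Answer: -19379265207 - 251323*I*√231 ≈ -1.9379e+10 - 3.8198e+6*I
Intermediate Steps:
s(x) = √(166 + x) (s(x) = √(x + 166) = √(166 + x))
(-65076 - 186247)*(s(-397) + 77109) = (-65076 - 186247)*(√(166 - 397) + 77109) = -251323*(√(-231) + 77109) = -251323*(I*√231 + 77109) = -251323*(77109 + I*√231) = -19379265207 - 251323*I*√231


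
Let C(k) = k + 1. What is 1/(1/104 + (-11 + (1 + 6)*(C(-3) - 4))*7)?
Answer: -104/38583 ≈ -0.0026955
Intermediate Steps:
C(k) = 1 + k
1/(1/104 + (-11 + (1 + 6)*(C(-3) - 4))*7) = 1/(1/104 + (-11 + (1 + 6)*((1 - 3) - 4))*7) = 1/(1/104 + (-11 + 7*(-2 - 4))*7) = 1/(1/104 + (-11 + 7*(-6))*7) = 1/(1/104 + (-11 - 42)*7) = 1/(1/104 - 53*7) = 1/(1/104 - 371) = 1/(-38583/104) = -104/38583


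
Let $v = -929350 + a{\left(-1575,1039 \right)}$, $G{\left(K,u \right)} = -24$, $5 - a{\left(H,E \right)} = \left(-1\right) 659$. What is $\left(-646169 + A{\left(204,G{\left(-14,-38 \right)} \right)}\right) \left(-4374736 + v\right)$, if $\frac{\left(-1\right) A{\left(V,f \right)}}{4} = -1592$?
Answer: $3393134699022$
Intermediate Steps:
$a{\left(H,E \right)} = 664$ ($a{\left(H,E \right)} = 5 - \left(-1\right) 659 = 5 - -659 = 5 + 659 = 664$)
$A{\left(V,f \right)} = 6368$ ($A{\left(V,f \right)} = \left(-4\right) \left(-1592\right) = 6368$)
$v = -928686$ ($v = -929350 + 664 = -928686$)
$\left(-646169 + A{\left(204,G{\left(-14,-38 \right)} \right)}\right) \left(-4374736 + v\right) = \left(-646169 + 6368\right) \left(-4374736 - 928686\right) = \left(-639801\right) \left(-5303422\right) = 3393134699022$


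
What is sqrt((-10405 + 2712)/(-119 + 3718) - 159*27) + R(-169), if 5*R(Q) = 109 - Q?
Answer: 278/5 + 10*I*sqrt(556340618)/3599 ≈ 55.6 + 65.537*I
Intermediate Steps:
R(Q) = 109/5 - Q/5 (R(Q) = (109 - Q)/5 = 109/5 - Q/5)
sqrt((-10405 + 2712)/(-119 + 3718) - 159*27) + R(-169) = sqrt((-10405 + 2712)/(-119 + 3718) - 159*27) + (109/5 - 1/5*(-169)) = sqrt(-7693/3599 - 4293) + (109/5 + 169/5) = sqrt(-7693*1/3599 - 4293) + 278/5 = sqrt(-7693/3599 - 4293) + 278/5 = sqrt(-15458200/3599) + 278/5 = 10*I*sqrt(556340618)/3599 + 278/5 = 278/5 + 10*I*sqrt(556340618)/3599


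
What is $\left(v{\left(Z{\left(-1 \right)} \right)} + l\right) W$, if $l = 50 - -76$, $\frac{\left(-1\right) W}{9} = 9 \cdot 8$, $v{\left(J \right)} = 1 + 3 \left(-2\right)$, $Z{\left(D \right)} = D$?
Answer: $-78408$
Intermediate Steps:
$v{\left(J \right)} = -5$ ($v{\left(J \right)} = 1 - 6 = -5$)
$W = -648$ ($W = - 9 \cdot 9 \cdot 8 = \left(-9\right) 72 = -648$)
$l = 126$ ($l = 50 + 76 = 126$)
$\left(v{\left(Z{\left(-1 \right)} \right)} + l\right) W = \left(-5 + 126\right) \left(-648\right) = 121 \left(-648\right) = -78408$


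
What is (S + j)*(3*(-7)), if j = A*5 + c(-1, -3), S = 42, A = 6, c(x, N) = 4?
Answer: -1596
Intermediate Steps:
j = 34 (j = 6*5 + 4 = 30 + 4 = 34)
(S + j)*(3*(-7)) = (42 + 34)*(3*(-7)) = 76*(-21) = -1596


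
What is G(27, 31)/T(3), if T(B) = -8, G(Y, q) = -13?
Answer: 13/8 ≈ 1.6250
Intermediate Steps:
G(27, 31)/T(3) = -13/(-8) = -13*(-1/8) = 13/8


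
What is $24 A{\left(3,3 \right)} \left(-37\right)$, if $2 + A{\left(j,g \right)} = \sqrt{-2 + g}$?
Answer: $888$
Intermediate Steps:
$A{\left(j,g \right)} = -2 + \sqrt{-2 + g}$
$24 A{\left(3,3 \right)} \left(-37\right) = 24 \left(-2 + \sqrt{-2 + 3}\right) \left(-37\right) = 24 \left(-2 + \sqrt{1}\right) \left(-37\right) = 24 \left(-2 + 1\right) \left(-37\right) = 24 \left(-1\right) \left(-37\right) = \left(-24\right) \left(-37\right) = 888$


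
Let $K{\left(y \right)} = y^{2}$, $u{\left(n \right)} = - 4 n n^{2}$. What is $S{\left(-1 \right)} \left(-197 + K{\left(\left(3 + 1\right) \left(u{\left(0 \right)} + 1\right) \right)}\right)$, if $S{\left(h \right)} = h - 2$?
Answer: $543$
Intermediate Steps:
$u{\left(n \right)} = - 4 n^{3}$
$S{\left(h \right)} = -2 + h$ ($S{\left(h \right)} = h - 2 = -2 + h$)
$S{\left(-1 \right)} \left(-197 + K{\left(\left(3 + 1\right) \left(u{\left(0 \right)} + 1\right) \right)}\right) = \left(-2 - 1\right) \left(-197 + \left(\left(3 + 1\right) \left(- 4 \cdot 0^{3} + 1\right)\right)^{2}\right) = - 3 \left(-197 + \left(4 \left(\left(-4\right) 0 + 1\right)\right)^{2}\right) = - 3 \left(-197 + \left(4 \left(0 + 1\right)\right)^{2}\right) = - 3 \left(-197 + \left(4 \cdot 1\right)^{2}\right) = - 3 \left(-197 + 4^{2}\right) = - 3 \left(-197 + 16\right) = \left(-3\right) \left(-181\right) = 543$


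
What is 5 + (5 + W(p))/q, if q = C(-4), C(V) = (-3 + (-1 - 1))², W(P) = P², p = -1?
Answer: 131/25 ≈ 5.2400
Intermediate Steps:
C(V) = 25 (C(V) = (-3 - 2)² = (-5)² = 25)
q = 25
5 + (5 + W(p))/q = 5 + (5 + (-1)²)/25 = 5 + (5 + 1)*(1/25) = 5 + 6*(1/25) = 5 + 6/25 = 131/25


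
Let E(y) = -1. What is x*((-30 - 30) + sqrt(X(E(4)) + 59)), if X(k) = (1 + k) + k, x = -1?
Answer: 60 - sqrt(58) ≈ 52.384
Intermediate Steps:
X(k) = 1 + 2*k
x*((-30 - 30) + sqrt(X(E(4)) + 59)) = -((-30 - 30) + sqrt((1 + 2*(-1)) + 59)) = -(-60 + sqrt((1 - 2) + 59)) = -(-60 + sqrt(-1 + 59)) = -(-60 + sqrt(58)) = 60 - sqrt(58)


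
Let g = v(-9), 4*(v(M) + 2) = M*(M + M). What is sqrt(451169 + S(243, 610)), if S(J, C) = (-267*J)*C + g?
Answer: I*sqrt(156504810)/2 ≈ 6255.1*I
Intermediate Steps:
v(M) = -2 + M**2/2 (v(M) = -2 + (M*(M + M))/4 = -2 + (M*(2*M))/4 = -2 + (2*M**2)/4 = -2 + M**2/2)
g = 77/2 (g = -2 + (1/2)*(-9)**2 = -2 + (1/2)*81 = -2 + 81/2 = 77/2 ≈ 38.500)
S(J, C) = 77/2 - 267*C*J (S(J, C) = (-267*J)*C + 77/2 = -267*C*J + 77/2 = 77/2 - 267*C*J)
sqrt(451169 + S(243, 610)) = sqrt(451169 + (77/2 - 267*610*243)) = sqrt(451169 + (77/2 - 39577410)) = sqrt(451169 - 79154743/2) = sqrt(-78252405/2) = I*sqrt(156504810)/2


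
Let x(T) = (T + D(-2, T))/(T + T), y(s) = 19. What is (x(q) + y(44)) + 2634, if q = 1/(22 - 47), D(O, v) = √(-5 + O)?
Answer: 5307/2 - 25*I*√7/2 ≈ 2653.5 - 33.072*I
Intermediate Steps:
q = -1/25 (q = 1/(-25) = -1/25 ≈ -0.040000)
x(T) = (T + I*√7)/(2*T) (x(T) = (T + √(-5 - 2))/(T + T) = (T + √(-7))/((2*T)) = (T + I*√7)*(1/(2*T)) = (T + I*√7)/(2*T))
(x(q) + y(44)) + 2634 = ((-1/25 + I*√7)/(2*(-1/25)) + 19) + 2634 = ((½)*(-25)*(-1/25 + I*√7) + 19) + 2634 = ((½ - 25*I*√7/2) + 19) + 2634 = (39/2 - 25*I*√7/2) + 2634 = 5307/2 - 25*I*√7/2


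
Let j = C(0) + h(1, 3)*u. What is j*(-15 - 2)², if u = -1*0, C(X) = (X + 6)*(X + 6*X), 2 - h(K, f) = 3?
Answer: 0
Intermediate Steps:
h(K, f) = -1 (h(K, f) = 2 - 1*3 = 2 - 3 = -1)
C(X) = 7*X*(6 + X) (C(X) = (6 + X)*(7*X) = 7*X*(6 + X))
u = 0
j = 0 (j = 7*0*(6 + 0) - 1*0 = 7*0*6 + 0 = 0 + 0 = 0)
j*(-15 - 2)² = 0*(-15 - 2)² = 0*(-17)² = 0*289 = 0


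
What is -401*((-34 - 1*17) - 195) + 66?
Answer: 98712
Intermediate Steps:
-401*((-34 - 1*17) - 195) + 66 = -401*((-34 - 17) - 195) + 66 = -401*(-51 - 195) + 66 = -401*(-246) + 66 = 98646 + 66 = 98712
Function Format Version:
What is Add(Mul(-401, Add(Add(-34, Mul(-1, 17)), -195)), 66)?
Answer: 98712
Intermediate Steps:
Add(Mul(-401, Add(Add(-34, Mul(-1, 17)), -195)), 66) = Add(Mul(-401, Add(Add(-34, -17), -195)), 66) = Add(Mul(-401, Add(-51, -195)), 66) = Add(Mul(-401, -246), 66) = Add(98646, 66) = 98712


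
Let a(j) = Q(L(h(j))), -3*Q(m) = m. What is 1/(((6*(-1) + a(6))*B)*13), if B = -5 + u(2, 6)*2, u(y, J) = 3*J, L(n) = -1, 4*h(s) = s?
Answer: -3/6851 ≈ -0.00043789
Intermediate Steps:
h(s) = s/4
Q(m) = -m/3
a(j) = 1/3 (a(j) = -1/3*(-1) = 1/3)
B = 31 (B = -5 + (3*6)*2 = -5 + 18*2 = -5 + 36 = 31)
1/(((6*(-1) + a(6))*B)*13) = 1/(((6*(-1) + 1/3)*31)*13) = 1/(((-6 + 1/3)*31)*13) = 1/(-17/3*31*13) = 1/(-527/3*13) = 1/(-6851/3) = -3/6851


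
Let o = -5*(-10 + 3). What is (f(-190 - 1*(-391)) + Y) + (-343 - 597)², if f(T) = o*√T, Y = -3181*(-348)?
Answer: 1990588 + 35*√201 ≈ 1.9911e+6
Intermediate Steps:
o = 35 (o = -5*(-7) = 35)
Y = 1106988
f(T) = 35*√T
(f(-190 - 1*(-391)) + Y) + (-343 - 597)² = (35*√(-190 - 1*(-391)) + 1106988) + (-343 - 597)² = (35*√(-190 + 391) + 1106988) + (-940)² = (35*√201 + 1106988) + 883600 = (1106988 + 35*√201) + 883600 = 1990588 + 35*√201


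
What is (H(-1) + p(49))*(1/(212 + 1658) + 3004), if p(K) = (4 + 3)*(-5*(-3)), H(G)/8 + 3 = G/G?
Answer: 499955809/1870 ≈ 2.6736e+5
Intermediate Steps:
H(G) = -16 (H(G) = -24 + 8*(G/G) = -24 + 8*1 = -24 + 8 = -16)
p(K) = 105 (p(K) = 7*15 = 105)
(H(-1) + p(49))*(1/(212 + 1658) + 3004) = (-16 + 105)*(1/(212 + 1658) + 3004) = 89*(1/1870 + 3004) = 89*(5617481/1870) = 499955809/1870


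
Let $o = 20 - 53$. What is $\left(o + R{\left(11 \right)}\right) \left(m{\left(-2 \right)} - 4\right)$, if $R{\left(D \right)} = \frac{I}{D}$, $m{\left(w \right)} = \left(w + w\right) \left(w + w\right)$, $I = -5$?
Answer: $- \frac{4416}{11} \approx -401.45$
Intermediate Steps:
$m{\left(w \right)} = 4 w^{2}$ ($m{\left(w \right)} = 2 w 2 w = 4 w^{2}$)
$o = -33$
$R{\left(D \right)} = - \frac{5}{D}$
$\left(o + R{\left(11 \right)}\right) \left(m{\left(-2 \right)} - 4\right) = \left(-33 - \frac{5}{11}\right) \left(4 \left(-2\right)^{2} - 4\right) = \left(-33 - \frac{5}{11}\right) \left(4 \cdot 4 - 4\right) = \left(-33 - \frac{5}{11}\right) \left(16 - 4\right) = \left(- \frac{368}{11}\right) 12 = - \frac{4416}{11}$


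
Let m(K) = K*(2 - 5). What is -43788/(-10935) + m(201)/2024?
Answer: 27344369/7377480 ≈ 3.7065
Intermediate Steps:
m(K) = -3*K (m(K) = K*(-3) = -3*K)
-43788/(-10935) + m(201)/2024 = -43788/(-10935) - 3*201/2024 = -43788*(-1/10935) - 603*1/2024 = 14596/3645 - 603/2024 = 27344369/7377480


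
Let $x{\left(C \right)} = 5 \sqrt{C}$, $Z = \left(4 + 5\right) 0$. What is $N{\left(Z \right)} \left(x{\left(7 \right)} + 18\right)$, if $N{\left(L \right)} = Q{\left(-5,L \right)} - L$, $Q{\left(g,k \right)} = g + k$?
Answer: $-90 - 25 \sqrt{7} \approx -156.14$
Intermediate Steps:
$Z = 0$ ($Z = 9 \cdot 0 = 0$)
$N{\left(L \right)} = -5$ ($N{\left(L \right)} = \left(-5 + L\right) - L = -5$)
$N{\left(Z \right)} \left(x{\left(7 \right)} + 18\right) = - 5 \left(5 \sqrt{7} + 18\right) = - 5 \left(18 + 5 \sqrt{7}\right) = -90 - 25 \sqrt{7}$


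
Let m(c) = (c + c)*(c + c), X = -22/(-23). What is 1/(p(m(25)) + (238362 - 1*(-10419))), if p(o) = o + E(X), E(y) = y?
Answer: 23/5779485 ≈ 3.9796e-6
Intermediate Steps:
X = 22/23 (X = -22*(-1/23) = 22/23 ≈ 0.95652)
m(c) = 4*c² (m(c) = (2*c)*(2*c) = 4*c²)
p(o) = 22/23 + o (p(o) = o + 22/23 = 22/23 + o)
1/(p(m(25)) + (238362 - 1*(-10419))) = 1/((22/23 + 4*25²) + (238362 - 1*(-10419))) = 1/((22/23 + 4*625) + (238362 + 10419)) = 1/((22/23 + 2500) + 248781) = 1/(57522/23 + 248781) = 1/(5779485/23) = 23/5779485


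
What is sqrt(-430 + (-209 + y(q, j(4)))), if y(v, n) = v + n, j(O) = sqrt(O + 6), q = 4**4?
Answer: sqrt(-383 + sqrt(10)) ≈ 19.489*I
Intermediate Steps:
q = 256
j(O) = sqrt(6 + O)
y(v, n) = n + v
sqrt(-430 + (-209 + y(q, j(4)))) = sqrt(-430 + (-209 + (sqrt(6 + 4) + 256))) = sqrt(-430 + (-209 + (sqrt(10) + 256))) = sqrt(-430 + (-209 + (256 + sqrt(10)))) = sqrt(-430 + (47 + sqrt(10))) = sqrt(-383 + sqrt(10))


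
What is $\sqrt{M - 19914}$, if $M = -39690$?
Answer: $2 i \sqrt{14901} \approx 244.14 i$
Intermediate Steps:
$\sqrt{M - 19914} = \sqrt{-39690 - 19914} = \sqrt{-59604} = 2 i \sqrt{14901}$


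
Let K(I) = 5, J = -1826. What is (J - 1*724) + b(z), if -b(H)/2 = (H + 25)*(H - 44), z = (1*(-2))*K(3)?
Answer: -930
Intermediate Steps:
z = -10 (z = (1*(-2))*5 = -2*5 = -10)
b(H) = -2*(-44 + H)*(25 + H) (b(H) = -2*(H + 25)*(H - 44) = -2*(25 + H)*(-44 + H) = -2*(-44 + H)*(25 + H))
(J - 1*724) + b(z) = (-1826 - 1*724) + (2200 - 2*(-10)² + 38*(-10)) = (-1826 - 724) + (2200 - 2*100 - 380) = -2550 + (2200 - 200 - 380) = -2550 + 1620 = -930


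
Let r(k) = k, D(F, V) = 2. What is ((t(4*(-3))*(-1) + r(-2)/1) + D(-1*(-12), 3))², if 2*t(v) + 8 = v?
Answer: 100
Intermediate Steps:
t(v) = -4 + v/2
((t(4*(-3))*(-1) + r(-2)/1) + D(-1*(-12), 3))² = (((-4 + (4*(-3))/2)*(-1) - 2/1) + 2)² = (((-4 + (½)*(-12))*(-1) - 2*1) + 2)² = (((-4 - 6)*(-1) - 2) + 2)² = ((-10*(-1) - 2) + 2)² = ((10 - 2) + 2)² = (8 + 2)² = 10² = 100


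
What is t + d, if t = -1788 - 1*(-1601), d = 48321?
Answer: 48134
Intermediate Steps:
t = -187 (t = -1788 + 1601 = -187)
t + d = -187 + 48321 = 48134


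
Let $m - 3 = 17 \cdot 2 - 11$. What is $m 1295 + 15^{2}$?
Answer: $33895$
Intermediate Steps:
$m = 26$ ($m = 3 + \left(17 \cdot 2 - 11\right) = 3 + \left(34 - 11\right) = 3 + 23 = 26$)
$m 1295 + 15^{2} = 26 \cdot 1295 + 15^{2} = 33670 + 225 = 33895$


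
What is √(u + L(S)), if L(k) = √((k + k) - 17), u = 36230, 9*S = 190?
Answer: √(326070 + 3*√227)/3 ≈ 190.35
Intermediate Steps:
S = 190/9 (S = (⅑)*190 = 190/9 ≈ 21.111)
L(k) = √(-17 + 2*k) (L(k) = √(2*k - 17) = √(-17 + 2*k))
√(u + L(S)) = √(36230 + √(-17 + 2*(190/9))) = √(36230 + √(-17 + 380/9)) = √(36230 + √(227/9)) = √(36230 + √227/3)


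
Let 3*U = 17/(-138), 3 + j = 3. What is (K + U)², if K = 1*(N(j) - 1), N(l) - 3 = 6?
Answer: 10857025/171396 ≈ 63.345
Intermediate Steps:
j = 0 (j = -3 + 3 = 0)
N(l) = 9 (N(l) = 3 + 6 = 9)
K = 8 (K = 1*(9 - 1) = 1*8 = 8)
U = -17/414 (U = (17/(-138))/3 = (17*(-1/138))/3 = (⅓)*(-17/138) = -17/414 ≈ -0.041063)
(K + U)² = (8 - 17/414)² = (3295/414)² = 10857025/171396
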